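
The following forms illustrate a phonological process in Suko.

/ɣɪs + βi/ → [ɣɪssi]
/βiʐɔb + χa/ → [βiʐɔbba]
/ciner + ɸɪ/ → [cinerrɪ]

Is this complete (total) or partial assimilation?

Underlying /β/ is realised as [s] next to /s/; /s/ itself does not change.
The output [s] is identical to the trigger /s/ — every feature (place, manner, voicing) has been copied — so this is total assimilation.
The remaining alternations confirm this: /χ/ → [b] after /b/; /ɸ/ → [r] after /r/ — in each case the output is a copy of the preceding consonant.

total assimilation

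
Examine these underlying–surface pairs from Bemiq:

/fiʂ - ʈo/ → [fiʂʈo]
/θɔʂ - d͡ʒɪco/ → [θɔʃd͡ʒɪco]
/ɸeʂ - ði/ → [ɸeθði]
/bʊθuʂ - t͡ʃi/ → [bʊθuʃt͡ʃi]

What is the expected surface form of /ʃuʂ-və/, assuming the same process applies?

The data show regressive place assimilation: /ʂ/ → [ʃ] before /d͡ʒ/; /ʂ/ → [θ] before /ð/; /ʂ/ → [ʃ] before /t͡ʃ/. In each pair only place changes, matching the following consonant, while manner and voice stay constant.
No alternation appears in [fiʂʈo]: there the adjacent consonants already agree in place (/ʂ/ and /ʈ/ are both retroflex), so this form is consistent with the same rule.
The rule targets /ʂ/ (voiceless retroflex fricative), which sits before the trigger /v/ (labiodental).
A voiceless labiodental fricative is [f], so the surface segment is [f].

[ʃufvə]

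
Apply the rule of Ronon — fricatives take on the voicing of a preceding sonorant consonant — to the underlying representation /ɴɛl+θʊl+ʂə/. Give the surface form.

[ɴɛlðʊlʐə]

The rule targets /θ/ (voiceless dental fricative), which sits after the trigger /l/ (voiced).
The voiced dental fricative is [ð], so /θ/ → [ð].
The same rule applies at the second boundary: /ʂ/ → [ʐ] next to /l/.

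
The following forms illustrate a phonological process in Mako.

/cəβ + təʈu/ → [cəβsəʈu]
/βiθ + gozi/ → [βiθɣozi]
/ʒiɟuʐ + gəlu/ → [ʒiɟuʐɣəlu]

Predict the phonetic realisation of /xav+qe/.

The data show progressive manner assimilation: /t/ → [s] after /β/; /g/ → [ɣ] after /θ/; /g/ → [ɣ] after /ʐ/. In each pair only manner changes, matching the preceding consonant, while place and voice stay constant.
The rule targets /q/ (voiceless uvular stop), which sits after the trigger /v/ (fricative).
The voiceless uvular fricative is [χ], so /q/ → [χ].

[xavχe]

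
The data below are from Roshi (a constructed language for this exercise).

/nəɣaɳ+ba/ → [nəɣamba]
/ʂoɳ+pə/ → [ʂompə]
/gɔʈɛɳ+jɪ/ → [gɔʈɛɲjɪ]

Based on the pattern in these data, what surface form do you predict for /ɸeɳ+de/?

[ɸende]

The data show regressive place assimilation: /ɳ/ → [m] before /b/; /ɳ/ → [m] before /p/; /ɳ/ → [ɲ] before /j/. In each pair only place changes, matching the following consonant, while manner and voice stay constant.
/ɳ/ is a voiced retroflex nasal. The following trigger /d/ is alveolar, so /ɳ/ must become alveolar as well.
The voiced alveolar nasal is [n], so /ɳ/ → [n].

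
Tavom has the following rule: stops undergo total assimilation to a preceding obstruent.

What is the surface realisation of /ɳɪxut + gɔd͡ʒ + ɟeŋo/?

/g/ is the segment targeted by the rule; it sits immediately after /t/, so it assimilates completely and surfaces as [t].
At the second juncture, /ɟ/ likewise becomes [d͡ʒ] adjacent to /d͡ʒ/.

[ɳɪxuttɔd͡ʒd͡ʒeŋo]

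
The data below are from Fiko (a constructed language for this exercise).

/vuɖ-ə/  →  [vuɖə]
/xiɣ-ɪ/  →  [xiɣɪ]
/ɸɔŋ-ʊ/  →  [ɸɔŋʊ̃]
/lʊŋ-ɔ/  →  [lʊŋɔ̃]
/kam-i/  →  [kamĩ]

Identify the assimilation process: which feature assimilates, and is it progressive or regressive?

progressive nasality assimilation (vowel nasalisation)

The vowel /ʊ/ surfaces as nasalised [ʊ̃] next to the preceding nasal /ŋ/ — it has acquired the [+nasal] feature of its neighbour.
The other forms show the same pattern: /ɔ/ → [ɔ̃] after /ŋ/; /i/ → [ĩ] after /m/ — each time a vowel is nasalised next to a preceding nasal.
No change occurs in [vuɖə], [xiɣɪ] because the vowel at the boundary is adjacent to an oral consonant, not a nasal (/ə/ next to /ɖ/; /ɪ/ next to /ɣ/).
Because the conditioning nasal is to the left of the vowel that changes, the process is progressive (perseverative).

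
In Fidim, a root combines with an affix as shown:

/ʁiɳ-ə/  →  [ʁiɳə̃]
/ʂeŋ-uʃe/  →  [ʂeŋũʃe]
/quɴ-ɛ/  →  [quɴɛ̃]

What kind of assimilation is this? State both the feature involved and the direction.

The vowel /ə/ surfaces as nasalised [ə̃] next to the preceding nasal /ɳ/ — it has acquired the [+nasal] feature of its neighbour.
The other forms show the same pattern: /u/ → [ũ] after /ŋ/; /ɛ/ → [ɛ̃] after /ɴ/ — each time a vowel is nasalised next to a preceding nasal.
Because the conditioning nasal is to the left of the vowel that changes, the process is progressive (perseverative).

progressive nasality assimilation (vowel nasalisation)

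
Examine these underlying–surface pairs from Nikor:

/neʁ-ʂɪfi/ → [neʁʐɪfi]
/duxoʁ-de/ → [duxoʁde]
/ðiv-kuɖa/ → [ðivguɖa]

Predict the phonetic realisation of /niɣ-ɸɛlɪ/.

[niɣβɛlɪ]

The data show progressive voicing assimilation: /ʂ/ → [ʐ] after /ʁ/; /k/ → [g] after /v/. In each pair only voicing changes, matching the preceding consonant, while place and manner stay constant.
No alternation appears in [duxoʁde]: there the adjacent consonants already agree in voicing (/d/ and /ʁ/ are both voiced), so this form is consistent with the same rule.
The rule targets /ɸ/ (voiceless bilabial fricative), which sits after the trigger /ɣ/ (voiced).
The voiced bilabial fricative is [β], so /ɸ/ → [β].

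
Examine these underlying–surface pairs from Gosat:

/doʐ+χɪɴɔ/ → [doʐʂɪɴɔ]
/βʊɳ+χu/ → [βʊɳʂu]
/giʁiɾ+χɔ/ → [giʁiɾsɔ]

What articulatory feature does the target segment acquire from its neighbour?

place

The segment that alternates is /χ/, which surfaces as [ʂ] when adjacent to /ʐ/.
/χ/ is uvular while /ʐ/ is retroflex; the output [ʂ] is retroflex, matching the trigger — so the feature that spreads is place.
Checking the remaining alternations: /χ/ → [ʂ] after /ɳ/ (uvular → retroflex, matching retroflex); /χ/ → [s] after /ɾ/ (uvular → alveolar, matching alveolar) — only place changes, and always toward the preceding segment.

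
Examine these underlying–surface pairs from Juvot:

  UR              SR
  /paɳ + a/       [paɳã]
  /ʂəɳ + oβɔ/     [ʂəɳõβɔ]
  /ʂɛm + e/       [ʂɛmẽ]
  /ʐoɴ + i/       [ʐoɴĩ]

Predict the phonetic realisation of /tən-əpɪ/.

[tənə̃pɪ]

The data show progressive nasality assimilation (vowel nasalisation): /a/ → [ã] after /ɳ/; /o/ → [õ] after /ɳ/; /e/ → [ẽ] after /m/; /i/ → [ĩ] after /ɴ/ — a vowel is nasalised by an immediately preceding nasal consonant.
The vowel /ə/ is adjacent to the preceding nasal /n/, so it acquires [+nasal] and surfaces as [ə̃].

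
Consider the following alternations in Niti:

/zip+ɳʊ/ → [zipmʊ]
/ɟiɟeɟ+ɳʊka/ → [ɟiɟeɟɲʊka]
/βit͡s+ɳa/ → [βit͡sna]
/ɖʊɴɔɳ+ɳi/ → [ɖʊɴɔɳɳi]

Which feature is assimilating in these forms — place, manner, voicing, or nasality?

place

The segment that alternates is /ɳ/, which surfaces as [m] when adjacent to /p/.
/ɳ/ is retroflex while /p/ is bilabial; the output [m] is bilabial, matching the trigger — so the feature that spreads is place.
The same holds elsewhere in the data: /ɳ/ → [ɲ] after /ɟ/ (retroflex → palatal, matching palatal); /ɳ/ → [n] after /t͡s/ (retroflex → alveolar, matching alveolar) — only place changes, and always toward the preceding segment.
No alternation appears in [ɖʊɴɔɳɳi]: there the adjacent consonants already agree in place (/ɳ/ and /ɳ/ are both retroflex), so this form is consistent with the same rule.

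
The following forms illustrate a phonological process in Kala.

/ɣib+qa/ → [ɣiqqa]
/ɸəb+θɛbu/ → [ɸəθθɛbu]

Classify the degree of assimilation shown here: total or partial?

Underlying /b/ is realised as [q] next to /q/; /q/ itself does not change.
The output [q] is identical to the trigger /q/ — every feature (place, manner, voicing) has been copied — so this is total assimilation.
The other form behaves the same way: /b/ → [θ] before /θ/ — in each case the output is a copy of the following consonant.

total assimilation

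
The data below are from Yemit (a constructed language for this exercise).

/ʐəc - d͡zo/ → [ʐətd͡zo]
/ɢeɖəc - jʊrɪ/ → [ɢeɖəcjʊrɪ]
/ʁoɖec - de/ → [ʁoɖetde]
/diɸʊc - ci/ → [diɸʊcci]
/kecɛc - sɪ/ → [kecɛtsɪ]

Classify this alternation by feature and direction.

regressive place assimilation

Underlying /c/ is realised as [t] next to /d͡z/; /d͡z/ itself does not change.
The change palatal → alveolar matches the place of the following /d͡z/, identifying this as place assimilation.
Manner and voice are unchanged, so the assimilation is partial, not total.
Checking the remaining alternations: /c/ → [t] before /d/ (palatal → alveolar, matching alveolar); /c/ → [t] before /s/ (palatal → alveolar, matching alveolar) — only place changes, and always toward the following segment.
Nothing changes in [ɢeɖəcjʊrɪ], [diɸʊcci]: there the adjacent consonants already agree in place (/c/ and /j/ are both palatal; /c/ and /c/ are both palatal), so these forms are consistent with the same rule.
The trigger is the following segment, so the direction is regressive (anticipatory).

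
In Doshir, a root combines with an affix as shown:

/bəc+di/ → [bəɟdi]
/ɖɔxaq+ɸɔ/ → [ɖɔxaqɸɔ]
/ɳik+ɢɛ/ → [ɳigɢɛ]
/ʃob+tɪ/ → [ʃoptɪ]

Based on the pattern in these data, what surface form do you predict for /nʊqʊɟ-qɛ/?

[nʊqʊcqɛ]

The data show regressive voicing assimilation: /c/ → [ɟ] before /d/; /k/ → [g] before /ɢ/; /b/ → [p] before /t/. In each pair only voicing changes, matching the following consonant, while place and manner stay constant.
No alternation appears in [ɖɔxaqɸɔ]: there the adjacent consonants already agree in voicing (/q/ and /ɸ/ are both voiceless), so this form is consistent with the same rule.
/ɟ/ is a voiced palatal stop. The following trigger /q/ is voiceless, so /ɟ/ must become voiceless as well.
The voiceless palatal stop is [c], so /ɟ/ → [c].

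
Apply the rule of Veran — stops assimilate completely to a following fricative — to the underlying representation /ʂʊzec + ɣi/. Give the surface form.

[ʂʊzeɣɣi]

/c/ is the segment targeted by the rule; it sits immediately before /ɣ/, so it assimilates completely and surfaces as [ɣ].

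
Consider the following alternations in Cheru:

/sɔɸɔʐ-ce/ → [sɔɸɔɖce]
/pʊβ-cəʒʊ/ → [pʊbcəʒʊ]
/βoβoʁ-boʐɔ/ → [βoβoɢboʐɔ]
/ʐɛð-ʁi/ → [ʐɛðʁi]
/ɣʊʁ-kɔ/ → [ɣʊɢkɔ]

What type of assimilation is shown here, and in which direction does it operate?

The segment that alternates is /ʐ/, which surfaces as [ɖ] when adjacent to /c/.
/ʐ/ is a fricative while /c/ is a stop; the output [ɖ] is a stop, matching the trigger — so the feature that spreads is manner.
Place and voice are unchanged, so the assimilation is partial, not total.
The other alternating forms pattern the same way: /β/ → [b] before /c/ (fricative → stop, matching a stop); /ʁ/ → [ɢ] before /b/ (fricative → stop, matching a stop); /ʁ/ → [ɢ] before /k/ (fricative → stop, matching a stop) — only manner changes, and always toward the following segment.
Nothing changes in [ʐɛðʁi]: there the adjacent consonants already agree in manner (/ð/ and /ʁ/ are both fricatives), so this form is consistent with the same rule.
The trigger is the following segment, so the direction is regressive (anticipatory).

regressive manner assimilation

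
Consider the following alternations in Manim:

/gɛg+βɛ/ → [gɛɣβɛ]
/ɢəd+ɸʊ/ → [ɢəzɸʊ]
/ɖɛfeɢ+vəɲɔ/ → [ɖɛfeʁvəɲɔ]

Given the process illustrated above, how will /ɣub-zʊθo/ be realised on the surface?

[ɣuβzʊθo]

The data show regressive manner assimilation: /g/ → [ɣ] before /β/; /d/ → [z] before /ɸ/; /ɢ/ → [ʁ] before /v/. In each pair only manner changes, matching the following consonant, while place and voice stay constant.
The rule targets /b/ (voiced bilabial stop), which sits before the trigger /z/ (fricative).
The voiced bilabial fricative is [β], so /b/ → [β].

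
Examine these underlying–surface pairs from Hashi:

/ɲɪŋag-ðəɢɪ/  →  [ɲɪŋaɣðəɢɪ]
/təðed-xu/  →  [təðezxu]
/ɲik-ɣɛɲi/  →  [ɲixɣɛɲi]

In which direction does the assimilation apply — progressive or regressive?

regressive

The segment that alternates is /g/, which surfaces as [ɣ] when adjacent to /ð/.
The change stop → fricative matches the manner of the following /ð/, identifying this as manner assimilation.
The other alternating forms pattern the same way: /d/ → [z] before /x/ (stop → fricative, matching a fricative); /k/ → [x] before /ɣ/ (stop → fricative, matching a fricative) — only manner changes, and always toward the following segment.
The trigger is the following segment, so the direction is regressive (anticipatory).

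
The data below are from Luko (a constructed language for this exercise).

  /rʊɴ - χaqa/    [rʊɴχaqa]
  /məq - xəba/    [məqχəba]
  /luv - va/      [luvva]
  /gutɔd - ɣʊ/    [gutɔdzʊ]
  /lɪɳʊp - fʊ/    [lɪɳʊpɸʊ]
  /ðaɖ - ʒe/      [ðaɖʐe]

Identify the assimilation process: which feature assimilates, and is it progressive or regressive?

progressive place assimilation

Comparing underlying and surface forms, /x/ → [χ] is the alternation; the neighbouring /q/ is constant.
/x/ is velar while /q/ is uvular; the output [χ] is uvular, matching the trigger — so the feature that spreads is place.
Manner and voice are unchanged, so the assimilation is partial, not total.
Checking the remaining alternations: /ɣ/ → [z] after /d/ (velar → alveolar, matching alveolar); /f/ → [ɸ] after /p/ (labiodental → bilabial, matching bilabial); /ʒ/ → [ʐ] after /ɖ/ (postalveolar → retroflex, matching retroflex) — only place changes, and always toward the preceding segment.
Nothing changes in [rʊɴχaqa], [luvva]: there the adjacent consonants already agree in place (/χ/ and /ɴ/ are both uvular; /v/ and /v/ are both labiodental), so these forms are consistent with the same rule.
Since the segment that changes follows the conditioning segment, the assimilation is progressive.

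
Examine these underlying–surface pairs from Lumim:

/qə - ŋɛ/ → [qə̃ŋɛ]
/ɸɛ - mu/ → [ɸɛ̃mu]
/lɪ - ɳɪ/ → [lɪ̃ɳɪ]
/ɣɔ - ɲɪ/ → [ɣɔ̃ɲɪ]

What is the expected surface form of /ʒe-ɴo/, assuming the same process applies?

The data show regressive nasality assimilation (vowel nasalisation): /ə/ → [ə̃] before /ŋ/; /ɛ/ → [ɛ̃] before /m/; /ɪ/ → [ɪ̃] before /ɳ/; /ɔ/ → [ɔ̃] before /ɲ/ — a vowel is nasalised by an immediately following nasal consonant.
/e/ sits next to the nasal /ɴ/ and is therefore nasalised to [ẽ].

[ʒẽɴo]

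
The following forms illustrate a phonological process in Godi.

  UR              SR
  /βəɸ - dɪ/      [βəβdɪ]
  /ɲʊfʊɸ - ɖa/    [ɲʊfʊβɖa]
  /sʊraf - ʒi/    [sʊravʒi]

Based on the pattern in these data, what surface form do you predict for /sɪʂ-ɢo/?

The data show regressive voicing assimilation: /ɸ/ → [β] before /d/; /ɸ/ → [β] before /ɖ/; /f/ → [v] before /ʒ/. In each pair only voicing changes, matching the following consonant, while place and manner stay constant.
The rule targets /ʂ/ (voiceless retroflex fricative), which sits before the trigger /ɢ/ (voiced).
The voiced retroflex fricative is [ʐ], so /ʂ/ → [ʐ].

[sɪʐɢo]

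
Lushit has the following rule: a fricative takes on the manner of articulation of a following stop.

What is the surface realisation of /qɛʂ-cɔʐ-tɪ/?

/ʂ/ is a voiceless retroflex fricative. The following trigger /c/ is a stop, so /ʂ/ must become a stop as well.
A voiceless retroflex stop is [ʈ], so the surface segment is [ʈ].
The same rule applies at the second boundary: /ʐ/ → [ɖ] next to /t/.

[qɛʈcɔɖtɪ]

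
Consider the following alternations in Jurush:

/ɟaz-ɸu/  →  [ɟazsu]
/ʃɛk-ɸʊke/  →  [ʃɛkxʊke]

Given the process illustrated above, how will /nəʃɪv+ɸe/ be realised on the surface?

[nəʃɪvfe]

The data show progressive place assimilation: /ɸ/ → [s] after /z/; /ɸ/ → [x] after /k/. In each pair only place changes, matching the preceding consonant, while manner and voice stay constant.
The rule targets /ɸ/ (voiceless bilabial fricative), which sits after the trigger /v/ (labiodental).
A voiceless labiodental fricative is [f], so the surface segment is [f].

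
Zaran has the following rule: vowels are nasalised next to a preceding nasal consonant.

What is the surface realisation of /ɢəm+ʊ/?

[ɢəmʊ̃]

/ʊ/ sits next to the nasal /m/ and is therefore nasalised to [ʊ̃].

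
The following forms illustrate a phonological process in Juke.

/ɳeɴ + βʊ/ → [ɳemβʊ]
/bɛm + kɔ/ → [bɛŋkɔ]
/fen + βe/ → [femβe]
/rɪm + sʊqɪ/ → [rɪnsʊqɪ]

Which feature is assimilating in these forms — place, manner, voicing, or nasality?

The segment that alternates is /ɴ/, which surfaces as [m] when adjacent to /β/.
The change uvular → bilabial matches the place of the following /β/, identifying this as place assimilation.
Checking the remaining alternations: /m/ → [ŋ] before /k/ (bilabial → velar, matching velar); /n/ → [m] before /β/ (alveolar → bilabial, matching bilabial); /m/ → [n] before /s/ (bilabial → alveolar, matching alveolar) — only place changes, and always toward the following segment.

place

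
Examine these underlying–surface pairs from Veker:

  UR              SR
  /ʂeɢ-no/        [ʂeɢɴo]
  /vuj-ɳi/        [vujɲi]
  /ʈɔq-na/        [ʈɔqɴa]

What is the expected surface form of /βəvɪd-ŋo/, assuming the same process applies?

[βəvɪdno]

The data show progressive place assimilation: /n/ → [ɴ] after /ɢ/; /ɳ/ → [ɲ] after /j/; /n/ → [ɴ] after /q/. In each pair only place changes, matching the preceding consonant, while manner and voice stay constant.
The rule targets /ŋ/ (voiced velar nasal), which sits after the trigger /d/ (alveolar).
Changing only its place to alveolar gives [n] — the voiced alveolar nasal.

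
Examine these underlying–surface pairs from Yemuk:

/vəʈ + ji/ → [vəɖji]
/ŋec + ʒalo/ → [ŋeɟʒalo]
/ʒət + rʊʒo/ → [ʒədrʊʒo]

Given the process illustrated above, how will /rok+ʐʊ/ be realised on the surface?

The data show regressive voicing assimilation: /ʈ/ → [ɖ] before /j/; /c/ → [ɟ] before /ʒ/; /t/ → [d] before /r/. In each pair only voicing changes, matching the following consonant, while place and manner stay constant.
The rule targets /k/ (voiceless velar stop), which sits before the trigger /ʐ/ (voiced).
A voiced velar stop is [g], so the surface segment is [g].

[rogʐʊ]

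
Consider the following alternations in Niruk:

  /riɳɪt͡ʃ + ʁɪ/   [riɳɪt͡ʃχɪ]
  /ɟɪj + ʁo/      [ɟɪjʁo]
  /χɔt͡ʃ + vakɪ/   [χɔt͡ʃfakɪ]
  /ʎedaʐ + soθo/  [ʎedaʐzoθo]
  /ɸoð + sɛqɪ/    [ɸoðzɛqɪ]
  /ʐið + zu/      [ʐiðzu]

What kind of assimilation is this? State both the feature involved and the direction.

progressive voicing assimilation

Comparing underlying and surface forms, /ʁ/ → [χ] is the alternation; the neighbouring /t͡ʃ/ is constant.
The change voiced → voiceless matches the voicing of the preceding /t͡ʃ/, identifying this as voicing assimilation.
Place and manner are unchanged, so the assimilation is partial, not total.
The same holds elsewhere in the data: /v/ → [f] after /t͡ʃ/ (voiced → voiceless, matching voiceless); /s/ → [z] after /ʐ/ (voiceless → voiced, matching voiced); /s/ → [z] after /ð/ (voiceless → voiced, matching voiced) — only voicing changes, and always toward the preceding segment.
Nothing changes in [ɟɪjʁo], [ʐiðzu]: there the adjacent consonants already agree in voicing (/ʁ/ and /j/ are both voiced; /z/ and /ð/ are both voiced), so these forms are consistent with the same rule.
Since the segment that changes follows the conditioning segment, the assimilation is progressive.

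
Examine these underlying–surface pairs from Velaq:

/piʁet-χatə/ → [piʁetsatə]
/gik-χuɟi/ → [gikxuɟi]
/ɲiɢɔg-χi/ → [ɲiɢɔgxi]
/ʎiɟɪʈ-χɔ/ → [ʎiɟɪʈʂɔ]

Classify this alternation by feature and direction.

Underlying /χ/ is realised as [s] next to /t/; /t/ itself does not change.
/χ/ is uvular while /t/ is alveolar; the output [s] is alveolar, matching the trigger — so the feature that spreads is place.
Manner and voice are unchanged, so the assimilation is partial, not total.
The same holds elsewhere in the data: /χ/ → [x] after /k/ (uvular → velar, matching velar); /χ/ → [x] after /g/ (uvular → velar, matching velar); /χ/ → [ʂ] after /ʈ/ (uvular → retroflex, matching retroflex) — only place changes, and always toward the preceding segment.
Since the segment that changes follows the conditioning segment, the assimilation is progressive.

progressive place assimilation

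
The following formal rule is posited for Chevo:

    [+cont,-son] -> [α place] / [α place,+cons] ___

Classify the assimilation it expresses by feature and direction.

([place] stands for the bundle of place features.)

progressive place assimilation

The shared variable α links the value of the place features (abbreviated [place]) on the target to the same value on the neighbouring segment, so place is the feature that assimilates.
Since the environment is written before the underscore, the trigger precedes the target; the direction is progressive.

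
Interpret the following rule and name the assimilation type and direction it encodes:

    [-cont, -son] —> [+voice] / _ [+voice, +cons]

regressive voicing assimilation

The target ([-cont, -son], stops) acquires [+voice] next to a voiced consonant ([+voice, +cons]) — it takes on the voicing of its neighbour, so the feature that spreads is voicing.
The conditioning segment sits to the right of the focus bar, meaning the trigger follows the segment that changes — regressive assimilation.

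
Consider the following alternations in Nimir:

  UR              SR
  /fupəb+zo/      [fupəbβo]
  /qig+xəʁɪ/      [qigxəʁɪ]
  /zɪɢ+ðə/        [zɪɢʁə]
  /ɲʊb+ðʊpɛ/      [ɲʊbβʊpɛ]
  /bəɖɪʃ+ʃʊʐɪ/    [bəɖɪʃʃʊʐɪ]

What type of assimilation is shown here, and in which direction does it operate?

Comparing underlying and surface forms, /z/ → [β] is the alternation; the neighbouring /b/ is constant.
The change alveolar → bilabial matches the place of the preceding /b/, identifying this as place assimilation.
Manner and voice are unchanged, so the assimilation is partial, not total.
Checking the remaining alternations: /ð/ → [ʁ] after /ɢ/ (dental → uvular, matching uvular); /ð/ → [β] after /b/ (dental → bilabial, matching bilabial) — only place changes, and always toward the preceding segment.
Nothing changes in [qigxəʁɪ], [bəɖɪʃʃʊʐɪ]: there the adjacent consonants already agree in place (/x/ and /g/ are both velar; /ʃ/ and /ʃ/ are both postalveolar), so these forms are consistent with the same rule.
The trigger is the preceding segment, so the direction is progressive (perseverative).

progressive place assimilation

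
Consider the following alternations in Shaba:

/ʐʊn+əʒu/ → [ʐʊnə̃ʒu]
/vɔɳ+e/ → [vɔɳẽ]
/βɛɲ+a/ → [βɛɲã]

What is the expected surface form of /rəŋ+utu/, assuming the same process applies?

[rəŋũtu]

The data show progressive nasality assimilation (vowel nasalisation): /ə/ → [ə̃] after /n/; /e/ → [ẽ] after /ɳ/; /a/ → [ã] after /ɲ/ — a vowel is nasalised by an immediately preceding nasal consonant.
The vowel /u/ is adjacent to the preceding nasal /ŋ/, so it acquires [+nasal] and surfaces as [ũ].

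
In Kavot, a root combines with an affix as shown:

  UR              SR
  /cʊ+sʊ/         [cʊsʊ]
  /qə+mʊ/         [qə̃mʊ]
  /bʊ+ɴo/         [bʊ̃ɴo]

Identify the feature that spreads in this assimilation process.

The vowel /ə/ surfaces as nasalised [ə̃] next to the following nasal /m/ — it has acquired the [+nasal] feature of its neighbour.
Likewise in the remaining data: /ʊ/ → [ʊ̃] before /ɴ/ — each time a vowel is nasalised next to a following nasal.
No change occurs in [cʊsʊ] because the vowel at the boundary is adjacent to an oral consonant, not a nasal (/ʊ/ next to /s/).

nasality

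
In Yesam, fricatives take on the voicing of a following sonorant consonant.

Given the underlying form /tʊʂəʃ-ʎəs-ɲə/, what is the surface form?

The rule targets /ʃ/ (voiceless postalveolar fricative), which sits before the trigger /ʎ/ (voiced).
Changing only its voicing to voiced gives [ʒ] — the voiced postalveolar fricative.
At the second juncture, /s/ likewise becomes [z] adjacent to /ɲ/.

[tʊʂəʒʎəzɲə]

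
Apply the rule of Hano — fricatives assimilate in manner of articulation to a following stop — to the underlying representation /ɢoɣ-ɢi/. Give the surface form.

/ɣ/ is a voiced velar fricative. The following trigger /ɢ/ is a stop, so /ɣ/ must become a stop as well.
The voiced velar stop is [g], so /ɣ/ → [g].

[ɢogɢi]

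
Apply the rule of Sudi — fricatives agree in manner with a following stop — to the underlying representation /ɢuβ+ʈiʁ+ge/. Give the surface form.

[ɢubʈiɢge]

/β/ is a voiced bilabial fricative. The following trigger /ʈ/ is a stop, so /β/ must become a stop as well.
Changing only its manner to stop gives [b] — the voiced bilabial stop.
The same rule applies at the second boundary: /ʁ/ → [ɢ] next to /g/.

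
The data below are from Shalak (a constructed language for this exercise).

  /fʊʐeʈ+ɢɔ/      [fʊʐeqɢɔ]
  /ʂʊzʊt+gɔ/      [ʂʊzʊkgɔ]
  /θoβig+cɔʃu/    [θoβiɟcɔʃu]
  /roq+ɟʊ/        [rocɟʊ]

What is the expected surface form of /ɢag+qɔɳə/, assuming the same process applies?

The data show regressive place assimilation: /ʈ/ → [q] before /ɢ/; /t/ → [k] before /g/; /g/ → [ɟ] before /c/; /q/ → [c] before /ɟ/. In each pair only place changes, matching the following consonant, while manner and voice stay constant.
/g/ is a voiced velar stop. The following trigger /q/ is uvular, so /g/ must become uvular as well.
A voiced uvular stop is [ɢ], so the surface segment is [ɢ].

[ɢaɢqɔɳə]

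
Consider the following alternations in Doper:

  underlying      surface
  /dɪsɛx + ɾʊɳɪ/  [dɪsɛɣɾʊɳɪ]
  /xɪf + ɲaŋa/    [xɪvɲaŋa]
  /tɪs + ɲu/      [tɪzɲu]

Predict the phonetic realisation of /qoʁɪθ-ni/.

The data show regressive voicing assimilation: /x/ → [ɣ] before /ɾ/; /f/ → [v] before /ɲ/; /s/ → [z] before /ɲ/. In each pair only voicing changes, matching the following consonant, while place and manner stay constant.
/θ/ is a voiceless dental fricative. The following trigger /n/ is voiced, so /θ/ must become voiced as well.
The voiced dental fricative is [ð], so /θ/ → [ð].

[qoʁɪðni]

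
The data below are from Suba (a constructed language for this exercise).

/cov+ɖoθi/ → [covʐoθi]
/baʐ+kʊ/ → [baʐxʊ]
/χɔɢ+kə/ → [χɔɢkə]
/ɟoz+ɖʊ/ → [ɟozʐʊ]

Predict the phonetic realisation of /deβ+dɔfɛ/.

The data show progressive manner assimilation: /ɖ/ → [ʐ] after /v/; /k/ → [x] after /ʐ/; /ɖ/ → [ʐ] after /z/. In each pair only manner changes, matching the preceding consonant, while place and voice stay constant.
Nothing changes in [χɔɢkə]: there the adjacent consonants already agree in manner (/k/ and /ɢ/ are both stops), so this form is consistent with the same rule.
The rule targets /d/ (voiced alveolar stop), which sits after the trigger /β/ (fricative).
A voiced alveolar fricative is [z], so the surface segment is [z].

[deβzɔfɛ]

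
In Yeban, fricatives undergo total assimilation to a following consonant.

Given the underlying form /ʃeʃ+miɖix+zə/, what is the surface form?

[ʃemmiɖizzə]

/ʃ/ is the segment targeted by the rule; it sits immediately before /m/, so it assimilates completely and surfaces as [m].
The same rule applies at the second boundary: /x/ → [z] next to /z/.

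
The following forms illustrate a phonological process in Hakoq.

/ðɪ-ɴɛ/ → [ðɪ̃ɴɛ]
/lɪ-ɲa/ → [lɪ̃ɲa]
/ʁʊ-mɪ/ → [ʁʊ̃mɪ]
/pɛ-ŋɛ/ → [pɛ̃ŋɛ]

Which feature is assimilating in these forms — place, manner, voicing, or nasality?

nasality

The vowel /ɪ/ surfaces as nasalised [ɪ̃] next to the following nasal /ɴ/ — it has acquired the [+nasal] feature of its neighbour.
The other forms show the same pattern: /ɪ/ → [ɪ̃] before /ɲ/; /ʊ/ → [ʊ̃] before /m/; /ɛ/ → [ɛ̃] before /ŋ/ — each time a vowel is nasalised next to a following nasal.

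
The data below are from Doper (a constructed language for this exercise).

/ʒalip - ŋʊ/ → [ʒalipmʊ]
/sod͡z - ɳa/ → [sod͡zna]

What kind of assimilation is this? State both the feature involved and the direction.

progressive place assimilation

The segment that alternates is /ŋ/, which surfaces as [m] when adjacent to /p/.
/ŋ/ is velar while /p/ is bilabial; the output [m] is bilabial, matching the trigger — so the feature that spreads is place.
Manner and voice are unchanged, so the assimilation is partial, not total.
The same holds elsewhere in the data: /ɳ/ → [n] after /d͡z/ (retroflex → alveolar, matching alveolar) — only place changes, and always toward the preceding segment.
The trigger is the preceding segment, so the direction is progressive (perseverative).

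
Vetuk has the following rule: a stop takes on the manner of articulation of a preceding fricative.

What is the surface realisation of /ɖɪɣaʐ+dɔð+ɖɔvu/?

[ɖɪɣaʐzɔðʐɔvu]

The rule targets /d/ (voiced alveolar stop), which sits after the trigger /ʐ/ (fricative).
A voiced alveolar fricative is [z], so the surface segment is [z].
The same rule applies at the second boundary: /ɖ/ → [ʐ] next to /ð/.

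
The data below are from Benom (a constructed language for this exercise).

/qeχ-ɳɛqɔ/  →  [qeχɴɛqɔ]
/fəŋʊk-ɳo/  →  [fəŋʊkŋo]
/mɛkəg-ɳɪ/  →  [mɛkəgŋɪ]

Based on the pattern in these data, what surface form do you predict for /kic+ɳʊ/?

[kicɲʊ]

The data show progressive place assimilation: /ɳ/ → [ɴ] after /χ/; /ɳ/ → [ŋ] after /k/; /ɳ/ → [ŋ] after /g/. In each pair only place changes, matching the preceding consonant, while manner and voice stay constant.
/ɳ/ is a voiced retroflex nasal. The preceding trigger /c/ is palatal, so /ɳ/ must become palatal as well.
A voiced palatal nasal is [ɲ], so the surface segment is [ɲ].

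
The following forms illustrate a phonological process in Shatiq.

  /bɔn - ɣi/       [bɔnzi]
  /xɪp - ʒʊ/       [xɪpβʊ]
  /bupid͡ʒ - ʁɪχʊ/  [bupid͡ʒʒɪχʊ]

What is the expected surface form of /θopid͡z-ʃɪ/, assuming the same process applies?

[θopid͡zsɪ]

The data show progressive place assimilation: /ɣ/ → [z] after /n/; /ʒ/ → [β] after /p/; /ʁ/ → [ʒ] after /d͡ʒ/. In each pair only place changes, matching the preceding consonant, while manner and voice stay constant.
The rule targets /ʃ/ (voiceless postalveolar fricative), which sits after the trigger /d͡z/ (alveolar).
Changing only its place to alveolar gives [s] — the voiceless alveolar fricative.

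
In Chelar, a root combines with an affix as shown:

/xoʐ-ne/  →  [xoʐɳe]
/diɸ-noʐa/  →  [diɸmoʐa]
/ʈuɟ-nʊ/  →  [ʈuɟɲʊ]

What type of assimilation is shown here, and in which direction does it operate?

Comparing underlying and surface forms, /n/ → [ɳ] is the alternation; the neighbouring /ʐ/ is constant.
The change alveolar → retroflex matches the place of the preceding /ʐ/, identifying this as place assimilation.
Manner and voice are unchanged, so the assimilation is partial, not total.
The same holds elsewhere in the data: /n/ → [m] after /ɸ/ (alveolar → bilabial, matching bilabial); /n/ → [ɲ] after /ɟ/ (alveolar → palatal, matching palatal) — only place changes, and always toward the preceding segment.
Since the segment that changes follows the conditioning segment, the assimilation is progressive.

progressive place assimilation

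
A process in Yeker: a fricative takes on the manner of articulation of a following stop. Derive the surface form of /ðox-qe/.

/x/ is a voiceless velar fricative. The following trigger /q/ is a stop, so /x/ must become a stop as well.
A voiceless velar stop is [k], so the surface segment is [k].

[ðokqe]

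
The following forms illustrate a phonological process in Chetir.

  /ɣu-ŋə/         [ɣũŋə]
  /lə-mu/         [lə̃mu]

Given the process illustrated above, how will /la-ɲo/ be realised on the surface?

[lãɲo]

The data show regressive nasality assimilation (vowel nasalisation): /u/ → [ũ] before /ŋ/; /ə/ → [ə̃] before /m/ — a vowel is nasalised by an immediately following nasal consonant.
/a/ sits next to the nasal /ɲ/ and is therefore nasalised to [ã].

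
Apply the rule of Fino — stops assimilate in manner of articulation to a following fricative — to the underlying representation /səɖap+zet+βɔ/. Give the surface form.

The rule targets /p/ (voiceless bilabial stop), which sits before the trigger /z/ (fricative).
A voiceless bilabial fricative is [ɸ], so the surface segment is [ɸ].
At the second juncture, /t/ likewise becomes [s] adjacent to /β/.

[səɖaɸzesβɔ]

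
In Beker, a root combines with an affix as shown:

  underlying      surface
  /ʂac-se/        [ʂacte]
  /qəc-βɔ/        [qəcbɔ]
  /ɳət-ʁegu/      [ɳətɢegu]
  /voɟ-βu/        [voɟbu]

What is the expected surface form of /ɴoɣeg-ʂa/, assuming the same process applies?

[ɴoɣegʈa]

The data show progressive manner assimilation: /s/ → [t] after /c/; /β/ → [b] after /c/; /ʁ/ → [ɢ] after /t/; /β/ → [b] after /ɟ/. In each pair only manner changes, matching the preceding consonant, while place and voice stay constant.
/ʂ/ is a voiceless retroflex fricative. The preceding trigger /g/ is a stop, so /ʂ/ must become a stop as well.
The voiceless retroflex stop is [ʈ], so /ʂ/ → [ʈ].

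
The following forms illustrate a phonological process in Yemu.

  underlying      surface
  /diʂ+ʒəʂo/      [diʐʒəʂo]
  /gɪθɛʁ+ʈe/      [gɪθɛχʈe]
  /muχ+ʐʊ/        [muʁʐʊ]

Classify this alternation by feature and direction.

regressive voicing assimilation

The segment that alternates is /ʂ/, which surfaces as [ʐ] when adjacent to /ʒ/.
/ʂ/ is voiceless while /ʒ/ is voiced; the output [ʐ] is voiced, matching the trigger — so the feature that spreads is voicing.
Place and manner are unchanged, so the assimilation is partial, not total.
The same holds elsewhere in the data: /ʁ/ → [χ] before /ʈ/ (voiced → voiceless, matching voiceless); /χ/ → [ʁ] before /ʐ/ (voiceless → voiced, matching voiced) — only voicing changes, and always toward the following segment.
Since the segment that changes precedes the conditioning segment, the assimilation is regressive.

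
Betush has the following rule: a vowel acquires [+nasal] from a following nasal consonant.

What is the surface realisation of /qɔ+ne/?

The vowel /ɔ/ is adjacent to the following nasal /n/, so it acquires [+nasal] and surfaces as [ɔ̃].

[qɔ̃ne]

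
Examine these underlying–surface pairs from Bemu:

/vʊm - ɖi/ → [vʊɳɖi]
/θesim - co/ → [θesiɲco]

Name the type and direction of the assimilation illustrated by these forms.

Underlying /m/ is realised as [ɳ] next to /ɖ/; /ɖ/ itself does not change.
The change bilabial → retroflex matches the place of the following /ɖ/, identifying this as place assimilation.
Manner and voice are unchanged, so the assimilation is partial, not total.
Checking the remaining alternation: /m/ → [ɲ] before /c/ (bilabial → palatal, matching palatal) — only place changes, and always toward the following segment.
Since the segment that changes precedes the conditioning segment, the assimilation is regressive.

regressive place assimilation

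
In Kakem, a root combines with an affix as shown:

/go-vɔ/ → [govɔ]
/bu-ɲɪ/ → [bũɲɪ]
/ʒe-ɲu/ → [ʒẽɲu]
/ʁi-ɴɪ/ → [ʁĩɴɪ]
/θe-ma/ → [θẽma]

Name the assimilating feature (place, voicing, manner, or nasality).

nasality

The vowel /u/ surfaces as nasalised [ũ] next to the following nasal /ɲ/ — it has acquired the [+nasal] feature of its neighbour.
The other forms show the same pattern: /e/ → [ẽ] before /ɲ/; /i/ → [ĩ] before /ɴ/; /e/ → [ẽ] before /m/ — each time a vowel is nasalised next to a following nasal.
No change occurs in [govɔ] because the vowel at the boundary is adjacent to an oral consonant, not a nasal (/o/ next to /v/).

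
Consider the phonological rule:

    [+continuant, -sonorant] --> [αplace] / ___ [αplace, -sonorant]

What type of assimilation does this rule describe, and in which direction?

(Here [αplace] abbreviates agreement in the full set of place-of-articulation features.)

The rule copies the place features (abbreviated [place]) from the environment onto the target, so the assimilating feature is place.
Since the environment is written after the underscore, the trigger follows the target; the direction is regressive.

regressive place assimilation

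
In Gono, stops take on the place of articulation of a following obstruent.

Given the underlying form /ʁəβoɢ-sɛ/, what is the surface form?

/ɢ/ is a voiced uvular stop. The following trigger /s/ is alveolar, so /ɢ/ must become alveolar as well.
The voiced alveolar stop is [d], so /ɢ/ → [d].

[ʁəβodsɛ]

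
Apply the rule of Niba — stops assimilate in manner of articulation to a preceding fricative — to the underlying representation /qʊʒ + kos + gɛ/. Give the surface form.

[qʊʒxosɣɛ]

/k/ is a voiceless velar stop. The preceding trigger /ʒ/ is a fricative, so /k/ must become a fricative as well.
A voiceless velar fricative is [x], so the surface segment is [x].
The same rule applies at the second boundary: /g/ → [ɣ] next to /s/.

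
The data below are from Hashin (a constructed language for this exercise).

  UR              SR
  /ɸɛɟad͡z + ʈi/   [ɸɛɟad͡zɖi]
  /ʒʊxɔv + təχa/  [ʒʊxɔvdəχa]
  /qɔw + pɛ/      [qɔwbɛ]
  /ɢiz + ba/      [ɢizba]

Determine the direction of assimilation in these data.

progressive

The segment that alternates is /ʈ/, which surfaces as [ɖ] when adjacent to /d͡z/.
/ʈ/ is voiceless while /d͡z/ is voiced; the output [ɖ] is voiced, matching the trigger — so the feature that spreads is voicing.
Checking the remaining alternations: /t/ → [d] after /v/ (voiceless → voiced, matching voiced); /p/ → [b] after /w/ (voiceless → voiced, matching voiced) — only voicing changes, and always toward the preceding segment.
No alternation appears in [ɢizba]: there the adjacent consonants already agree in voicing (/b/ and /z/ are both voiced), so this form is consistent with the same rule.
The trigger is the preceding segment, so the direction is progressive (perseverative).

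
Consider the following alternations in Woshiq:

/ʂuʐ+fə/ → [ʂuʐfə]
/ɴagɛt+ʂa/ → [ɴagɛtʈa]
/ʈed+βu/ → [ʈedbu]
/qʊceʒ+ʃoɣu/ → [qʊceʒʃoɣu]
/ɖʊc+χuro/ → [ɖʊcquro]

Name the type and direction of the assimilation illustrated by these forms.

The segment that alternates is /ʂ/, which surfaces as [ʈ] when adjacent to /t/.
/ʂ/ is a fricative while /t/ is a stop; the output [ʈ] is a stop, matching the trigger — so the feature that spreads is manner.
Place and voice are unchanged, so the assimilation is partial, not total.
Checking the remaining alternations: /β/ → [b] after /d/ (fricative → stop, matching a stop); /χ/ → [q] after /c/ (fricative → stop, matching a stop) — only manner changes, and always toward the preceding segment.
No alternation appears in [ʂuʐfə], [qʊceʒʃoɣu]: there the adjacent consonants already agree in manner (/f/ and /ʐ/ are both fricatives; /ʃ/ and /ʒ/ are both fricatives), so these forms are consistent with the same rule.
The trigger is the preceding segment, so the direction is progressive (perseverative).

progressive manner assimilation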